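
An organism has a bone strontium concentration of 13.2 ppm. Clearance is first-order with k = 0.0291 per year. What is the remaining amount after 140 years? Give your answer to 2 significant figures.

0.22 ppm

t½ = ln 2 / k = 0.69315 / 0.0291 ≈ 23.819 years.
Number of half-lives: n = 140/23.819 ≈ 5.8775.
Remaining = 13.2 × (1/2)^5.8775 = 13.2 × 0.017009 ≈ 0.22452 ppm.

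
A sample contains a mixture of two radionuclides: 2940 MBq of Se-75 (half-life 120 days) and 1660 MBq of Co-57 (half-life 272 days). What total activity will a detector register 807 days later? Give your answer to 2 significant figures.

Se-75: 2940 × (1/2)^(807/120) = 2940 × (1/2)^6.725 ≈ 27.792 MBq.
Co-57: 1660 × (1/2)^(807/272) = 1660 × (1/2)^2.9669 ≈ 212.31 MBq.
Total = 27.792 + 212.31 ≈ 240.11 MBq.

240 MBq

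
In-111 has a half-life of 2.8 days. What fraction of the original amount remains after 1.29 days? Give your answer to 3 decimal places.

0.727

n = 1.29/2.8 ≈ 0.46071 half-lives.
Fraction remaining = (1/2)^0.46071 ≈ 0.72663.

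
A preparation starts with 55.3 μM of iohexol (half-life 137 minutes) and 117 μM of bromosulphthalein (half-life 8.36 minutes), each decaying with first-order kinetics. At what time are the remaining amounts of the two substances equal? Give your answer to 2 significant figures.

9.6 minutes

Set 55.3·(1/2)^(t/137) = 117·(1/2)^(t/8.36).
Taking log₂: log₂(55.3/117) = t·(1/137 − 1/8.36).
log₂(0.47265) = -1.0812; 1/137 − 1/8.36 = -0.11232.
t = -1.0812 / -0.11232 ≈ 9.6259 minutes.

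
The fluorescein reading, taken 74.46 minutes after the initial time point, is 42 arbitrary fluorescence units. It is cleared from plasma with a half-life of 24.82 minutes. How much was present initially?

Number of half-lives elapsed: n = 74.46/24.82 ≈ 3.
A₀ = A × 2^n = 42 × 2^3 = 42 × 8 ≈ 336 arbitrary fluorescence units.

336 arbitrary fluorescence units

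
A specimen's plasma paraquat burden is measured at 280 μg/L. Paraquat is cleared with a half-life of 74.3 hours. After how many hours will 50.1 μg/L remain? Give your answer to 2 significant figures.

180 hours

Fraction remaining = 50.1/280 ≈ 0.17893.
n = log₂(280/50.1) = ln(5.5888)/ln 2 ≈ 2.4825 half-lives.
t = n × t½ = 2.4825 × 74.3 ≈ 184.45 hours.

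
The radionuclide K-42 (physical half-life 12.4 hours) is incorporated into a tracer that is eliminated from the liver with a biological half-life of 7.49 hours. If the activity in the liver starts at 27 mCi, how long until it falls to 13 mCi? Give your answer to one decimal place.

1/t_eff = 1/t_phys + 1/t_biol = 1/12.4 + 1/7.49 = 0.21416 per hour.
t_eff = 12.4 × 7.49 / (12.4 + 7.49) ≈ 4.6695 hours.
n = log₂(27/13) ≈ 1.0544; t = 1.0544 × 4.6695 ≈ 4.9237 hours.

4.9 hours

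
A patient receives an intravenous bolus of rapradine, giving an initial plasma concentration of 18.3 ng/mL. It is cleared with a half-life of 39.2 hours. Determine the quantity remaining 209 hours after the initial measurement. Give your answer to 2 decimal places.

Number of half-lives: n = 209/39.2 ≈ 5.3316.
Remaining = 18.3 × (1/2)^5.3316 = 18.3 × 0.024832 ≈ 0.45443 ng/mL.

0.45 ng/mL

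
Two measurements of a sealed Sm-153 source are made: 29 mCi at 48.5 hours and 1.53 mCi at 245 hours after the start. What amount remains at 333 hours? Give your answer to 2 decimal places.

Over Δt = 245 − 48.5 = 196.5 hours, the level fell by a factor of 29/1.53 ≈ 18.954.
n = log₂(18.954) ≈ 4.2444 half-lives, so t½ = 196.5/4.2444 ≈ 46.296 hours.
From t = 245 to t = 333: 1.53 × (1/2)^((333−245)/46.296) ≈ 0.40972 mCi.

0.41 mCi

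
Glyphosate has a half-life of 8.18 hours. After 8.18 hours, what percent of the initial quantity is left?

n = 8.18/8.18 ≈ 1 half-life.
Fraction remaining = (1/2)^1 ≈ 0.5, i.e. 50%.

50%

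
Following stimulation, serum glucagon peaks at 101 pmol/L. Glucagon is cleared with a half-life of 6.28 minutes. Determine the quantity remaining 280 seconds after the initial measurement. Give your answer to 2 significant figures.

60 pmol/L

Convert the elapsed time: 280 seconds = 4.66667 minutes.
Number of half-lives: n = 4.66667/6.28 ≈ 0.7431.
Remaining = 101 × (1/2)^0.7431 = 101 × 0.59745 ≈ 60.343 pmol/L.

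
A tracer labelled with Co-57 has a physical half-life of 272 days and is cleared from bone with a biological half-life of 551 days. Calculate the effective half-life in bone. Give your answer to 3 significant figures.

1/t_eff = 1/t_phys + 1/t_biol = 1/272 + 1/551 = 0.0054914 per day.
t_eff = 272 × 551 / (272 + 551) ≈ 182.1 days.

182 days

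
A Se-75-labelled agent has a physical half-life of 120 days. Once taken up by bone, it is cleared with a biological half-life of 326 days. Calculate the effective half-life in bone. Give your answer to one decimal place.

1/t_eff = 1/t_phys + 1/t_biol = 1/120 + 1/326 = 0.011401 per day.
t_eff = 120 × 326 / (120 + 326) ≈ 87.713 days.

87.7 days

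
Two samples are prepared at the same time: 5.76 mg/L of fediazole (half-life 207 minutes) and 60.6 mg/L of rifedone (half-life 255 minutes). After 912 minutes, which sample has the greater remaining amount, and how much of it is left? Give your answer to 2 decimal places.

fediazole: 5.76 × (1/2)^4.4058 ≈ 0.27173 mg/L.
rifedone: 60.6 × (1/2)^3.5765 ≈ 5.0798 mg/L.
Rifedone has more remaining, at ≈ 5.0798 mg/L.

rifedone, 5.08 mg/L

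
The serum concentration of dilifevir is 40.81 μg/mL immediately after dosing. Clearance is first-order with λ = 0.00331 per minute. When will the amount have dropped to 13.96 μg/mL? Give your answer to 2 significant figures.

t½ = ln 2 / λ = 0.69315 / 0.00331 ≈ 209.41 minutes.
Fraction remaining = 13.96/40.81 ≈ 0.34207.
n = log₂(40.81/13.96) = ln(2.9234)/ln 2 ≈ 1.5476 half-lives.
t = n × t½ = 1.5476 × 209.41 ≈ 324.09 minutes.

320 minutes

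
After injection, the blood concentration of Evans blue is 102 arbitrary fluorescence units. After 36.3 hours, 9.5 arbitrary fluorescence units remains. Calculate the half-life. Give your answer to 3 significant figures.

10.6 hours

A/A₀ = 9.5/102 ≈ 0.093137.
n = log₂(10.737) ≈ 3.4245 half-lives elapsed in 36.3 hours.
t½ = 36.3/3.4245 ≈ 10.6 hours.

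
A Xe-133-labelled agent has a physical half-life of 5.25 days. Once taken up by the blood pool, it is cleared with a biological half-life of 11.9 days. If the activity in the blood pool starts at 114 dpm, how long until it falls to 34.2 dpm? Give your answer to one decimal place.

1/t_eff = 1/t_phys + 1/t_biol = 1/5.25 + 1/11.9 = 0.27451 per day.
t_eff = 5.25 × 11.9 / (5.25 + 11.9) ≈ 3.6429 days.
n = log₂(114/34.2) ≈ 1.737; t = 1.737 × 3.6429 ≈ 6.3275 days.

6.3 days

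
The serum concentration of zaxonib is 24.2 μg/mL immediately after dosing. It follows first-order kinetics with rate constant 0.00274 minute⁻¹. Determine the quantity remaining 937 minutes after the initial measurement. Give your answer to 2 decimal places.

t½ = ln 2 / λ = 0.69315 / 0.00274 ≈ 252.97 minutes.
Number of half-lives: n = 937/252.97 ≈ 3.7039.
Remaining = 24.2 × (1/2)^3.7039 = 24.2 × 0.076736 ≈ 1.857 μg/mL.

1.86 μg/mL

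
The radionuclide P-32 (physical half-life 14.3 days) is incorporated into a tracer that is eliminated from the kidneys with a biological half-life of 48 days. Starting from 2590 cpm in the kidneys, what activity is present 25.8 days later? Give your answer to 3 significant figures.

1/t_eff = 1/t_phys + 1/t_biol = 1/14.3 + 1/48 = 0.090763 per day.
t_eff = 14.3 × 48 / (14.3 + 48) ≈ 11.018 days.
Remaining = 2590 × (1/2)^(25.8/11.018) = 2590 × (1/2)^2.3417 ≈ 510.95 cpm.

511 cpm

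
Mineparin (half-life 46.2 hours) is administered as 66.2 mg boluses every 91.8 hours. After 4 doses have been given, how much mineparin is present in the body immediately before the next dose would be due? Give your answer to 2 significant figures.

22 mg

The 4 doses were given 367.2, 275.4, 183.6, 91.8 hours ago.
Total = 66.2·(1/2)^(367.2/46.2) + 66.2·(1/2)^(275.4/46.2) + 66.2·(1/2)^(183.6/46.2) + 66.2·(1/2)^(91.8/46.2)
      = 0.26807 + 1.0627 + 4.2127 + 16.7 ≈ 22.243 mg.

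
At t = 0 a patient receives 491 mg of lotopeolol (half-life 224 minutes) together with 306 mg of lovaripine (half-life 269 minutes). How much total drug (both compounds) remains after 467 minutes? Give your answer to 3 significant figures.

208 mg

lotopeolol: 491 × (1/2)^(467/224) = 491 × (1/2)^2.0848 ≈ 115.74 mg.
lovaripine: 306 × (1/2)^(467/269) = 306 × (1/2)^1.7361 ≈ 91.858 mg.
Total = 115.74 + 91.858 ≈ 207.6 mg.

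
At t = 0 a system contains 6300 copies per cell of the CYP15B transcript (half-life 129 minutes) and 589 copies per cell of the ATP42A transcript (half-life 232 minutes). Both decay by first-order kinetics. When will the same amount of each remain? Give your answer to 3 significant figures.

993 minutes

Set 6300·(1/2)^(t/129) = 589·(1/2)^(t/232).
Taking log₂: log₂(6300/589) = t·(1/129 − 1/232).
log₂(10.696) = 3.419; 1/129 − 1/232 = 0.0034416.
t = 3.419 / 0.0034416 ≈ 993.44 minutes.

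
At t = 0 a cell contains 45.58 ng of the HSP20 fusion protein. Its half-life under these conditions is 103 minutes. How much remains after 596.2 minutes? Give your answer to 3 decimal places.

0.825 ng

Number of half-lives: n = 596.2/103 ≈ 5.7883.
Remaining = 45.58 × (1/2)^5.7883 = 45.58 × 0.018094 ≈ 0.82472 ng.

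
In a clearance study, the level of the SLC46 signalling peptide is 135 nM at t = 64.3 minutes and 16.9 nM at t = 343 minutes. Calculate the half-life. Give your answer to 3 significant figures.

Over Δt = 343 − 64.3 = 278.7 minutes, the level fell by a factor of 135/16.9 ≈ 7.9882.
n = log₂(7.9882) ≈ 2.9979 half-lives, so t½ = 278.7/2.9979 ≈ 92.966 minutes.

93.0 minutes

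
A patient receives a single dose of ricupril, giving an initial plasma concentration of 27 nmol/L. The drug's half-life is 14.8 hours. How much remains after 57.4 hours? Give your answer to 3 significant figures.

1.84 nmol/L

Number of half-lives: n = 57.4/14.8 ≈ 3.8784.
Remaining = 27 × (1/2)^3.8784 = 27 × 0.067997 ≈ 1.8359 nmol/L.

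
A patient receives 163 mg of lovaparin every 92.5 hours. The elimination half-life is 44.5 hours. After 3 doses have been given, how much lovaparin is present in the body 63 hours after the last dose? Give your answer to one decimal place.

79.0 mg

The 3 doses were given 248, 155.5, 63 hours ago.
Total = 163·(1/2)^(248/44.5) + 163·(1/2)^(155.5/44.5) + 163·(1/2)^(63/44.5)
      = 3.424 + 14.464 + 61.096 ≈ 78.983 mg.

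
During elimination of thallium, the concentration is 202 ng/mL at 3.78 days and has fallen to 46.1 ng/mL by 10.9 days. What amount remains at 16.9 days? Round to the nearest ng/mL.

13 ng/mL

Over Δt = 10.9 − 3.78 = 7.12 days, the level fell by a factor of 202/46.1 ≈ 4.3818.
n = log₂(4.3818) ≈ 2.1315 half-lives, so t½ = 7.12/2.1315 ≈ 3.3403 days.
From t = 10.9 to t = 16.9: 46.1 × (1/2)^((16.9−10.9)/3.3403) ≈ 13.273 ng/mL.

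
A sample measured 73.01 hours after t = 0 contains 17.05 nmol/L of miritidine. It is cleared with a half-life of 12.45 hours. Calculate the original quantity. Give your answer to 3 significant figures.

Number of half-lives elapsed: n = 73.01/12.45 ≈ 5.8643.
A₀ = A × 2^n = 17.05 × 2^5.8643 = 17.05 × 58.253 ≈ 993.21 nmol/L.

993 nmol/L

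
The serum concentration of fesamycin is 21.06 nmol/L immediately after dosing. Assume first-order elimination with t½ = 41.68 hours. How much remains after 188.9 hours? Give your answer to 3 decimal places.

Number of half-lives: n = 188.9/41.68 ≈ 4.5321.
Remaining = 21.06 × (1/2)^4.5321 = 21.06 × 0.04322 ≈ 0.91022 nmol/L.

0.910 nmol/L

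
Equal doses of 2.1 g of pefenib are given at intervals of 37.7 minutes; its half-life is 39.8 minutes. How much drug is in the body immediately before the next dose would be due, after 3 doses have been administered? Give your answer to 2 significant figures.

The 3 doses were given 113.1, 75.4, 37.7 minutes ago.
Total = 2.1·(1/2)^(113.1/39.8) + 2.1·(1/2)^(75.4/39.8) + 2.1·(1/2)^(37.7/39.8)
      = 0.29294 + 0.56484 + 1.0891 ≈ 1.9469 g.

1.9 g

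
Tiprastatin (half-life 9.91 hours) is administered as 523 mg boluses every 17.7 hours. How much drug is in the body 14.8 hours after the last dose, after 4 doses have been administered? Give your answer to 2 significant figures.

The 4 doses were given 67.9, 50.2, 32.5, 14.8 hours ago.
Total = 523·(1/2)^(67.9/9.91) + 523·(1/2)^(50.2/9.91) + 523·(1/2)^(32.5/9.91) + 523·(1/2)^(14.8/9.91)
      = 4.5284 + 15.617 + 53.86 + 185.75 ≈ 259.76 mg.

260 mg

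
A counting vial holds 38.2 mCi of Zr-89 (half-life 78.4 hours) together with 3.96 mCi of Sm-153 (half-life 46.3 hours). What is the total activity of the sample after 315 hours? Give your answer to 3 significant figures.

Zr-89: 38.2 × (1/2)^(315/78.4) = 38.2 × (1/2)^4.0179 ≈ 2.3581 mCi.
Sm-153: 3.96 × (1/2)^(315/46.3) = 3.96 × (1/2)^6.8035 ≈ 0.035453 mCi.
Total = 2.3581 + 0.035453 ≈ 2.3936 mCi.

2.39 mCi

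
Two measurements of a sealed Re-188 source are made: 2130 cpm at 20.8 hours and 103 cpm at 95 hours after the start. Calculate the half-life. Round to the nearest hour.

17 hours

Over Δt = 95 − 20.8 = 74.2 hours, the level fell by a factor of 2130/103 ≈ 20.68.
n = log₂(20.68) ≈ 4.3701 half-lives, so t½ = 74.2/4.3701 ≈ 16.979 hours.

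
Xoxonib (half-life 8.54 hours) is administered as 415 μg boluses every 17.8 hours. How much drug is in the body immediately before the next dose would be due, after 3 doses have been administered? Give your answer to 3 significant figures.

126 μg

The 3 doses were given 53.4, 35.6, 17.8 hours ago.
Total = 415·(1/2)^(53.4/8.54) + 415·(1/2)^(35.6/8.54) + 415·(1/2)^(17.8/8.54)
      = 5.4416 + 23.076 + 97.861 ≈ 126.38 μg.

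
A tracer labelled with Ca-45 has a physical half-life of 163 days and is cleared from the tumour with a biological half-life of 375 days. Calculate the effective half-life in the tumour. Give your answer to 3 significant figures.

1/t_eff = 1/t_phys + 1/t_biol = 1/163 + 1/375 = 0.0088016 per day.
t_eff = 163 × 375 / (163 + 375) ≈ 113.62 days.

114 days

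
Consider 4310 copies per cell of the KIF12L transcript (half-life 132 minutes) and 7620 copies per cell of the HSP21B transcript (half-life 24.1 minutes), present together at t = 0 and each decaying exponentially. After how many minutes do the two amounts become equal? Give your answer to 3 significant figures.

Set 4310·(1/2)^(t/132) = 7620·(1/2)^(t/24.1).
Taking log₂: log₂(4310/7620) = t·(1/132 − 1/24.1).
log₂(0.56562) = -0.8221; 1/132 − 1/24.1 = -0.033918.
t = -0.8221 / -0.033918 ≈ 24.238 minutes.

24.2 minutes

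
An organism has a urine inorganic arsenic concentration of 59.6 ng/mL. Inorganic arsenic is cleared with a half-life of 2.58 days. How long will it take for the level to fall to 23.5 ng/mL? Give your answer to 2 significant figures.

3.5 days

Fraction remaining = 23.5/59.6 ≈ 0.3943.
n = log₂(59.6/23.5) = ln(2.5362)/ln 2 ≈ 1.3427 half-lives.
t = n × t½ = 1.3427 × 2.58 ≈ 3.464 days.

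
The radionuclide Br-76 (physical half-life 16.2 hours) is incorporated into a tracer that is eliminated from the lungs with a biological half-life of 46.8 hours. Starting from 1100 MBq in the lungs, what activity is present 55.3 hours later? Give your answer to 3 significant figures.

1/t_eff = 1/t_phys + 1/t_biol = 1/16.2 + 1/46.8 = 0.083096 per hour.
t_eff = 16.2 × 46.8 / (16.2 + 46.8) ≈ 12.034 hours.
Remaining = 1100 × (1/2)^(55.3/12.034) = 1100 × (1/2)^4.5952 ≈ 45.509 MBq.

45.5 MBq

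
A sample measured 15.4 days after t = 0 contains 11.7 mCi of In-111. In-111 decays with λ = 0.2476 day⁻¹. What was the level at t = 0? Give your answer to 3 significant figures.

t½ = ln 2 / λ = 0.69315 / 0.2476 ≈ 2.7995 days.
Number of half-lives elapsed: n = 15.4/2.7995 ≈ 5.5011.
A₀ = A × 2^n = 11.7 × 2^5.5011 = 11.7 × 45.288 ≈ 529.87 mCi.

530 mCi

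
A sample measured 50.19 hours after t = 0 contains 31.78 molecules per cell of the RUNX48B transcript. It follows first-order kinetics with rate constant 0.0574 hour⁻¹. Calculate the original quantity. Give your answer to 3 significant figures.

t½ = ln 2 / k = 0.69315 / 0.0574 ≈ 12.076 hours.
Number of half-lives elapsed: n = 50.19/12.076 ≈ 4.1563.
A₀ = A × 2^n = 31.78 × 2^4.1563 = 31.78 × 17.83 ≈ 566.65 molecules per cell.

567 molecules per cell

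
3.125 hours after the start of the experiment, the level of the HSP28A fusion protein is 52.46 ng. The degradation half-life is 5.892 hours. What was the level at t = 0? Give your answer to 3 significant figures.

Number of half-lives elapsed: n = 3.125/5.892 ≈ 0.53038.
A₀ = A × 2^n = 52.46 × 2^0.53038 = 52.46 × 1.4443 ≈ 75.768 ng.

75.8 ng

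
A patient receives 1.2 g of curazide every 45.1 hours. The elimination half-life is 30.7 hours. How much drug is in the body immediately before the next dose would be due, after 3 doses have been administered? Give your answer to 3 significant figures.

0.647 g

The 3 doses were given 135.3, 90.2, 45.1 hours ago.
Total = 1.2·(1/2)^(135.3/30.7) + 1.2·(1/2)^(90.2/30.7) + 1.2·(1/2)^(45.1/30.7)
      = 0.056558 + 0.15657 + 0.43346 ≈ 0.64659 g.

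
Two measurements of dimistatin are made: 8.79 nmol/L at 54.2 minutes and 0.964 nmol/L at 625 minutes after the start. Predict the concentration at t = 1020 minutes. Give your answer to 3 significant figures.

0.209 nmol/L

Over Δt = 625 − 54.2 = 570.8 minutes, the level fell by a factor of 8.79/0.964 ≈ 9.1183.
n = log₂(9.1183) ≈ 3.1888 half-lives, so t½ = 570.8/3.1888 ≈ 179 minutes.
From t = 625 to t = 1020: 0.964 × (1/2)^((1020−625)/179) ≈ 0.20884 nmol/L.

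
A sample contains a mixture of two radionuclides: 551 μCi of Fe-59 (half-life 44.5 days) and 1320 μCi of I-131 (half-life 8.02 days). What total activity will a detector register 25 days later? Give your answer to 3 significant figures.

525 μCi

Fe-59: 551 × (1/2)^(25/44.5) = 551 × (1/2)^0.5618 ≈ 373.28 μCi.
I-131: 1320 × (1/2)^(25/8.02) = 1320 × (1/2)^3.1172 ≈ 152.13 μCi.
Total = 373.28 + 152.13 ≈ 525.4 μCi.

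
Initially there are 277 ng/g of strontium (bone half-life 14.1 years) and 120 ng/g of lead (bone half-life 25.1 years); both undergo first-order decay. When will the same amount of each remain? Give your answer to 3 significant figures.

38.8 years

Set 277·(1/2)^(t/14.1) = 120·(1/2)^(t/25.1).
Taking log₂: log₂(277/120) = t·(1/14.1 − 1/25.1).
log₂(2.3083) = 1.2069; 1/14.1 − 1/25.1 = 0.031081.
t = 1.2069 / 0.031081 ≈ 38.829 years.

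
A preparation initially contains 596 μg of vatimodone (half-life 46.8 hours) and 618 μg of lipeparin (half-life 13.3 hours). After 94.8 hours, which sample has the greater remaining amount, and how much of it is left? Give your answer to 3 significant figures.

vatimodone, 146 μg

vatimodone: 596 × (1/2)^2.0256 ≈ 146.38 μg.
lipeparin: 618 × (1/2)^7.1278 ≈ 4.4188 μg.
Vatimodone has more remaining, at ≈ 146.38 μg.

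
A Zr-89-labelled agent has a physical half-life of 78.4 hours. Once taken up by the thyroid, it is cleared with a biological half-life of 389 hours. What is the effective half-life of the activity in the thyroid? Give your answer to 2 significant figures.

1/t_eff = 1/t_phys + 1/t_biol = 1/78.4 + 1/389 = 0.015326 per hour.
t_eff = 78.4 × 389 / (78.4 + 389) ≈ 65.249 hours.

65 hours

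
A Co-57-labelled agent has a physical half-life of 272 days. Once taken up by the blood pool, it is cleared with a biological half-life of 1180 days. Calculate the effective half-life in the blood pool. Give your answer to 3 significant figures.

221 days

1/t_eff = 1/t_phys + 1/t_biol = 1/272 + 1/1180 = 0.0045239 per day.
t_eff = 272 × 1180 / (272 + 1180) ≈ 221.05 days.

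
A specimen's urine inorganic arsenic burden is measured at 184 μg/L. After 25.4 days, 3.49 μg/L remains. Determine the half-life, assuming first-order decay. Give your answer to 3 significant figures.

4.44 days

A/A₀ = 3.49/184 ≈ 0.018967.
n = log₂(52.722) ≈ 5.7203 half-lives elapsed in 25.4 days.
t½ = 25.4/5.7203 ≈ 4.4403 days.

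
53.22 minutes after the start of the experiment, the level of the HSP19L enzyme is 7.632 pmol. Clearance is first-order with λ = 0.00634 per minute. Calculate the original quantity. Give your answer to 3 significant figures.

10.7 pmol

t½ = ln 2 / λ = 0.69315 / 0.00634 ≈ 109.33 minutes.
Number of half-lives elapsed: n = 53.22/109.33 ≈ 0.48679.
A₀ = A × 2^n = 7.632 × 2^0.48679 = 7.632 × 1.4013 ≈ 10.695 pmol.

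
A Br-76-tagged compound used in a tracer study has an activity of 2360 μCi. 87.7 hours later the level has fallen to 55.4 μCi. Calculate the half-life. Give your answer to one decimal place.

A/A₀ = 55.4/2360 ≈ 0.023475.
n = log₂(42.599) ≈ 5.4128 half-lives elapsed in 87.7 hours.
t½ = 87.7/5.4128 ≈ 16.202 hours.

16.2 hours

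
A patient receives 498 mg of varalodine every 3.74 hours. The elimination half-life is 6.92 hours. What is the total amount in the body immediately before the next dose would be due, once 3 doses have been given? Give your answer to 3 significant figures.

740 mg

The 3 doses were given 11.22, 7.48, 3.74 hours ago.
Total = 498·(1/2)^(11.22/6.92) + 498·(1/2)^(7.48/6.92) + 498·(1/2)^(3.74/6.92)
      = 161.86 + 235.42 + 342.4 ≈ 739.68 mg.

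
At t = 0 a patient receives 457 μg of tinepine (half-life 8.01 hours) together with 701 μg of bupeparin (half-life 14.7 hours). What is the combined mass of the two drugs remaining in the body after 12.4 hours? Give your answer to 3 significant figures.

547 μg

tinepine: 457 × (1/2)^(12.4/8.01) = 457 × (1/2)^1.5481 ≈ 156.28 μg.
bupeparin: 701 × (1/2)^(12.4/14.7) = 701 × (1/2)^0.84354 ≈ 390.65 μg.
Total = 156.28 + 390.65 ≈ 546.93 μg.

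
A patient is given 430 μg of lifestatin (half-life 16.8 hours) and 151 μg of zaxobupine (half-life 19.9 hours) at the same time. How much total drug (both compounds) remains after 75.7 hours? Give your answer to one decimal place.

lifestatin: 430 × (1/2)^(75.7/16.8) = 430 × (1/2)^4.506 ≈ 18.925 μg.
zaxobupine: 151 × (1/2)^(75.7/19.9) = 151 × (1/2)^3.804 ≈ 10.811 μg.
Total = 18.925 + 10.811 ≈ 29.736 μg.

29.7 μg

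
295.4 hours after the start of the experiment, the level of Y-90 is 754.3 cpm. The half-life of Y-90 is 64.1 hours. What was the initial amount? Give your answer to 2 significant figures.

18000 cpm

Number of half-lives elapsed: n = 295.4/64.1 ≈ 4.6084.
A₀ = A × 2^n = 754.3 × 2^4.6084 = 754.3 × 24.393 ≈ 18400 cpm.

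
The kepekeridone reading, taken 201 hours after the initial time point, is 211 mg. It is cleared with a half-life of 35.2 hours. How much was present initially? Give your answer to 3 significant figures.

11000 mg

Number of half-lives elapsed: n = 201/35.2 ≈ 5.7102.
A₀ = A × 2^n = 211 × 2^5.7102 = 211 × 52.354 ≈ 11047 mg.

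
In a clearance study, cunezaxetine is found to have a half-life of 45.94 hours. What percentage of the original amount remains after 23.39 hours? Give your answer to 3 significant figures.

70.3%

n = 23.39/45.94 ≈ 0.50914 half-lives.
Fraction remaining = (1/2)^0.50914 ≈ 0.70264, i.e. 70.264%.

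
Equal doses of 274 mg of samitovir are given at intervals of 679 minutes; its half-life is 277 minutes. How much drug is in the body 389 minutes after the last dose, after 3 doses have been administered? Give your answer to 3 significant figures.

The 3 doses were given 1747, 1068, 389 minutes ago.
Total = 274·(1/2)^(1747/277) + 274·(1/2)^(1068/277) + 274·(1/2)^(389/277)
      = 3.461 + 18.928 + 103.52 ≈ 125.9 mg.

126 mg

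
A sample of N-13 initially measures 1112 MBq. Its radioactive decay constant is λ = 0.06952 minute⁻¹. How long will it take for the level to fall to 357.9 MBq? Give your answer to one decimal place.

16.3 minutes

t½ = ln 2 / λ = 0.69315 / 0.06952 ≈ 9.9705 minutes.
Fraction remaining = 357.9/1112 ≈ 0.32185.
n = log₂(1112/357.9) = ln(3.107)/ln 2 ≈ 1.6355 half-lives.
t = n × t½ = 1.6355 × 9.9705 ≈ 16.307 minutes.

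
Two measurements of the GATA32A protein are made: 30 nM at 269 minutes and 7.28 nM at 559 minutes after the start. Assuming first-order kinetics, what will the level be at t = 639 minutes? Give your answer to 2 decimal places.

Over Δt = 559 − 269 = 290 minutes, the level fell by a factor of 30/7.28 ≈ 4.1209.
n = log₂(4.1209) ≈ 2.043 half-lives, so t½ = 290/2.043 ≈ 141.95 minutes.
From t = 559 to t = 639: 7.28 × (1/2)^((639−559)/141.95) ≈ 4.9258 nM.

4.93 nM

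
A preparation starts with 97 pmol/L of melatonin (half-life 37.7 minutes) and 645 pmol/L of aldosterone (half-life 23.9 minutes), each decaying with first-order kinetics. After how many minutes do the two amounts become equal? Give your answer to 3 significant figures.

Set 97·(1/2)^(t/37.7) = 645·(1/2)^(t/23.9).
Taking log₂: log₂(97/645) = t·(1/37.7 − 1/23.9).
log₂(0.15039) = -2.7332; 1/37.7 − 1/23.9 = -0.015316.
t = -2.7332 / -0.015316 ≈ 178.46 minutes.

178 minutes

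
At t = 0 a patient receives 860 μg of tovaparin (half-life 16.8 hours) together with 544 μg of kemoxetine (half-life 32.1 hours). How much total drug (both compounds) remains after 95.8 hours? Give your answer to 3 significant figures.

tovaparin: 860 × (1/2)^(95.8/16.8) = 860 × (1/2)^5.7024 ≈ 16.516 μg.
kemoxetine: 544 × (1/2)^(95.8/32.1) = 544 × (1/2)^2.9844 ≈ 68.738 μg.
Total = 16.516 + 68.738 ≈ 85.254 μg.

85.3 μg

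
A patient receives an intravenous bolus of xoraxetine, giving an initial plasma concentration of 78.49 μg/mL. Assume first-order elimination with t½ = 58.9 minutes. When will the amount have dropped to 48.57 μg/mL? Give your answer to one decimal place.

Fraction remaining = 48.57/78.49 ≈ 0.6188.
n = log₂(78.49/48.57) = ln(1.616)/ln 2 ≈ 0.69244 half-lives.
t = n × t½ = 0.69244 × 58.9 ≈ 40.785 minutes.

40.8 minutes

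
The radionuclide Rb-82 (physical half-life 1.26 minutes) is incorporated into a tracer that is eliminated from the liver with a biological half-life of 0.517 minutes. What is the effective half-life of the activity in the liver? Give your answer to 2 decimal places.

1/t_eff = 1/t_phys + 1/t_biol = 1/1.26 + 1/0.517 = 2.7279 per minute.
t_eff = 1.26 × 0.517 / (1.26 + 0.517) ≈ 0.36658 minutes.

0.37 minutes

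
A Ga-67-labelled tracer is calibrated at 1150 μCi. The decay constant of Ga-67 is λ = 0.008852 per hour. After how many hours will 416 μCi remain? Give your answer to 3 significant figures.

115 hours

t½ = ln 2 / λ = 0.69315 / 0.008852 ≈ 78.304 hours.
Fraction remaining = 416/1150 ≈ 0.36174.
n = log₂(1150/416) = ln(2.7644)/ln 2 ≈ 1.467 half-lives.
t = n × t½ = 1.467 × 78.304 ≈ 114.87 hours.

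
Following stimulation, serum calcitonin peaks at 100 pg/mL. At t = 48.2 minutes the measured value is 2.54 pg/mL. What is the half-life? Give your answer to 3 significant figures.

9.10 minutes

A/A₀ = 2.54/100 ≈ 0.0254.
n = log₂(39.37) ≈ 5.299 half-lives elapsed in 48.2 minutes.
t½ = 48.2/5.299 ≈ 9.096 minutes.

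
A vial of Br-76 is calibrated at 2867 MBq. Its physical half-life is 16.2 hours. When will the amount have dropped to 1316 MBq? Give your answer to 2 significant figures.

Fraction remaining = 1316/2867 ≈ 0.45902.
n = log₂(2867/1316) = ln(2.1786)/ln 2 ≈ 1.1234 half-lives.
t = n × t½ = 1.1234 × 16.2 ≈ 18.199 hours.

18 hours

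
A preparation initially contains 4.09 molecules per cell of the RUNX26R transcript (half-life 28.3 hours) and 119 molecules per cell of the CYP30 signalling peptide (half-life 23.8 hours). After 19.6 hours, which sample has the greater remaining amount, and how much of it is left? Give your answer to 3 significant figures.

CYP30 signalling peptide, 67.2 molecules per cell

RUNX26R transcript: 4.09 × (1/2)^0.69258 ≈ 2.5307 molecules per cell.
CYP30 signalling peptide: 119 × (1/2)^0.82353 ≈ 67.242 molecules per cell.
CYP30 signalling peptide has more remaining, at ≈ 67.242 molecules per cell.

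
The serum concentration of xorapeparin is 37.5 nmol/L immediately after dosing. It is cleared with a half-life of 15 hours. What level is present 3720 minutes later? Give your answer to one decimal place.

2.1 nmol/L

Convert the elapsed time: 3720 minutes = 62 hours.
Number of half-lives: n = 62/15 ≈ 4.1333.
Remaining = 37.5 × (1/2)^4.1333 = 37.5 × 0.056983 ≈ 2.1368 nmol/L.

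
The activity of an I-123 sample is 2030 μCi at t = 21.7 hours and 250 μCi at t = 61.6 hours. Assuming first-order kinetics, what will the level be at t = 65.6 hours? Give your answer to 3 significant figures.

203 μCi

Over Δt = 61.6 − 21.7 = 39.9 hours, the level fell by a factor of 2030/250 ≈ 8.12.
n = log₂(8.12) ≈ 3.0215 half-lives, so t½ = 39.9/3.0215 ≈ 13.205 hours.
From t = 61.6 to t = 65.6: 250 × (1/2)^((65.6−61.6)/13.205) ≈ 202.65 μCi.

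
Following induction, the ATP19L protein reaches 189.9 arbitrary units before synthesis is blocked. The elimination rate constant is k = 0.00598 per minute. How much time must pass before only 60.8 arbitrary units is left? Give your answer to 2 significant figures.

t½ = ln 2 / k = 0.69315 / 0.00598 ≈ 115.91 minutes.
Fraction remaining = 60.8/189.9 ≈ 0.32017.
n = log₂(189.9/60.8) = ln(3.1234)/ln 2 ≈ 1.6431 half-lives.
t = n × t½ = 1.6431 × 115.91 ≈ 190.45 minutes.

190 minutes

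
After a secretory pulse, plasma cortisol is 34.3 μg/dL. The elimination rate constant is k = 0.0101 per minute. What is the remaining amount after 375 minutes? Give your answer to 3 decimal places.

t½ = ln 2 / k = 0.69315 / 0.0101 ≈ 68.628 minutes.
Number of half-lives: n = 375/68.628 ≈ 5.4642.
Remaining = 34.3 × (1/2)^5.4642 = 34.3 × 0.022652 ≈ 0.77697 μg/dL.

0.777 μg/dL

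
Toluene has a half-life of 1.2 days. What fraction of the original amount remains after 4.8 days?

0.0625

n = 4.8/1.2 ≈ 4 half-lives.
Fraction remaining = (1/2)^4 ≈ 0.0625.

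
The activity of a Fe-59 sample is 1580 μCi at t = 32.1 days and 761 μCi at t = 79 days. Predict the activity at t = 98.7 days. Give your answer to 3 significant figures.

Over Δt = 79 − 32.1 = 46.9 days, the level fell by a factor of 1580/761 ≈ 2.0762.
n = log₂(2.0762) ≈ 1.054 half-lives, so t½ = 46.9/1.054 ≈ 44.499 days.
From t = 79 to t = 98.7: 761 × (1/2)^((98.7−79)/44.499) ≈ 559.91 μCi.

560 μCi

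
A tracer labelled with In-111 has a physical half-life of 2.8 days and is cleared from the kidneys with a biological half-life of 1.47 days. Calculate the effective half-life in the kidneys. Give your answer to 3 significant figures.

1/t_eff = 1/t_phys + 1/t_biol = 1/2.8 + 1/1.47 = 1.0374 per day.
t_eff = 2.8 × 1.47 / (2.8 + 1.47) ≈ 0.96393 days.

0.964 days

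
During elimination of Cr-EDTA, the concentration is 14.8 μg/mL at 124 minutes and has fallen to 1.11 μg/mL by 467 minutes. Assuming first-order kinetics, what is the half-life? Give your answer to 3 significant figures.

Over Δt = 467 − 124 = 343 minutes, the level fell by a factor of 14.8/1.11 ≈ 13.333.
n = log₂(13.333) ≈ 3.737 half-lives, so t½ = 343/3.737 ≈ 91.786 minutes.

91.8 minutes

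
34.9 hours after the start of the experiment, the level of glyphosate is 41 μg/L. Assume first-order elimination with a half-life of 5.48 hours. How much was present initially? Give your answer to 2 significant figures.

3400 μg/L

Number of half-lives elapsed: n = 34.9/5.48 ≈ 6.3686.
A₀ = A × 2^n = 41 × 2^6.3686 = 41 × 82.631 ≈ 3387.9 μg/L.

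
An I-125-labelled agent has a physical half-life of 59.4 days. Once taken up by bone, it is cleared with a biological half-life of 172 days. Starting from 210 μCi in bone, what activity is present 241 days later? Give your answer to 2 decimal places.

4.78 μCi

1/t_eff = 1/t_phys + 1/t_biol = 1/59.4 + 1/172 = 0.022649 per day.
t_eff = 59.4 × 172 / (59.4 + 172) ≈ 44.152 days.
Remaining = 210 × (1/2)^(241/44.152) = 210 × (1/2)^5.4584 ≈ 4.7761 μCi.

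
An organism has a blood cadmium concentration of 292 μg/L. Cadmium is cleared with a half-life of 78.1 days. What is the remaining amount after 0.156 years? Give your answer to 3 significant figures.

176 μg/L

Convert the elapsed time: 0.156 years = 56.94 days.
Number of half-lives: n = 56.94/78.1 ≈ 0.72907.
Remaining = 292 × (1/2)^0.72907 = 292 × 0.60329 ≈ 176.16 μg/L.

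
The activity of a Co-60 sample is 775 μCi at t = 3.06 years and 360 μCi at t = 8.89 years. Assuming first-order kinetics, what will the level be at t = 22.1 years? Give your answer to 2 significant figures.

63 μCi

Over Δt = 8.89 − 3.06 = 5.83 years, the level fell by a factor of 775/360 ≈ 2.1528.
n = log₂(2.1528) ≈ 1.1062 half-lives, so t½ = 5.83/1.1062 ≈ 5.2703 years.
From t = 8.89 to t = 22.1: 360 × (1/2)^((22.1−8.89)/5.2703) ≈ 63.354 μCi.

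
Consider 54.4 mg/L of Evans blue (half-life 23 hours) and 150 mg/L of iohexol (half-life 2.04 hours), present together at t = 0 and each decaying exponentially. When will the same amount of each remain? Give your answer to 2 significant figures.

Set 54.4·(1/2)^(t/23) = 150·(1/2)^(t/2.04).
Taking log₂: log₂(54.4/150) = t·(1/23 − 1/2.04).
log₂(0.36267) = -1.4633; 1/23 − 1/2.04 = -0.44672.
t = -1.4633 / -0.44672 ≈ 3.2756 hours.

3.3 hours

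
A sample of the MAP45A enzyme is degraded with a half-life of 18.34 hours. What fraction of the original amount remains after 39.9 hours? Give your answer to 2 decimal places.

n = 39.9/18.34 ≈ 2.1756 half-lives.
Fraction remaining = (1/2)^2.1756 ≈ 0.22135.

0.22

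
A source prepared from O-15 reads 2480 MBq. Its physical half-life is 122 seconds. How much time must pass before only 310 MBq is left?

366 seconds

310/2480 = 1/8, so 3 half-lives have elapsed.
t = 3 × 122 = 366 seconds.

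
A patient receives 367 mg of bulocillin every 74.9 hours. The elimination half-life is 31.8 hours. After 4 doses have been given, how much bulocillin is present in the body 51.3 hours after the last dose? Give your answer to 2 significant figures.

150 mg

The 4 doses were given 276, 201.1, 126.2, 51.3 hours ago.
Total = 367·(1/2)^(276/31.8) + 367·(1/2)^(201.1/31.8) + 367·(1/2)^(126.2/31.8) + 367·(1/2)^(51.3/31.8)
      = 0.89527 + 4.5812 + 23.443 + 119.96 ≈ 148.88 mg.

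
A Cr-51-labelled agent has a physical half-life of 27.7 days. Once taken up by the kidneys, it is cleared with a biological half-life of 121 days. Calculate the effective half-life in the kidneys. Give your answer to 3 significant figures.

1/t_eff = 1/t_phys + 1/t_biol = 1/27.7 + 1/121 = 0.044366 per day.
t_eff = 27.7 × 121 / (27.7 + 121) ≈ 22.54 days.

22.5 days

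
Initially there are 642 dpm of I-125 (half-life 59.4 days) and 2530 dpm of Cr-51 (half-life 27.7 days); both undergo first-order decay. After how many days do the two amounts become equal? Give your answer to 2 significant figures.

100 days

Set 642·(1/2)^(t/59.4) = 2530·(1/2)^(t/27.7).
Taking log₂: log₂(642/2530) = t·(1/59.4 − 1/27.7).
log₂(0.25375) = -1.9785; 1/59.4 − 1/27.7 = -0.019266.
t = -1.9785 / -0.019266 ≈ 102.69 days.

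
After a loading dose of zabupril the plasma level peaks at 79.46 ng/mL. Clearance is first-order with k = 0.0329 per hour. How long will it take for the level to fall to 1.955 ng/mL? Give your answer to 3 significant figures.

113 hours

t½ = ln 2 / k = 0.69315 / 0.0329 ≈ 21.068 hours.
Fraction remaining = 1.955/79.46 ≈ 0.024604.
n = log₂(79.46/1.955) = ln(40.645)/ln 2 ≈ 5.345 half-lives.
t = n × t½ = 5.345 × 21.068 ≈ 112.61 hours.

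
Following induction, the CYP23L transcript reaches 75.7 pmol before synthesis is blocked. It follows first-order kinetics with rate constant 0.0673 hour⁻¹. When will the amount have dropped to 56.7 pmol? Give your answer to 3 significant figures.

4.29 hours

t½ = ln 2 / k = 0.69315 / 0.0673 ≈ 10.299 hours.
Fraction remaining = 56.7/75.7 ≈ 0.74901.
n = log₂(75.7/56.7) = ln(1.3351)/ln 2 ≈ 0.41694 half-lives.
t = n × t½ = 0.41694 × 10.299 ≈ 4.2943 hours.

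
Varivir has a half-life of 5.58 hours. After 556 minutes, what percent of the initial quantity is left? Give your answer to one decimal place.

556 minutes = 9.26667 hours.
n = 9.26667/5.58 ≈ 1.6607 half-lives.
Fraction remaining = (1/2)^1.6607 ≈ 0.31629, i.e. 31.629%.

31.6%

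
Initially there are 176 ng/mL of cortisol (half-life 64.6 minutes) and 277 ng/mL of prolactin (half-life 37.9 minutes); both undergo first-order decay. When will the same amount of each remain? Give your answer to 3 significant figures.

Set 176·(1/2)^(t/64.6) = 277·(1/2)^(t/37.9).
Taking log₂: log₂(176/277) = t·(1/64.6 − 1/37.9).
log₂(0.63538) = -0.65431; 1/64.6 − 1/37.9 = -0.010905.
t = -0.65431 / -0.010905 ≈ 59.999 minutes.

60.0 minutes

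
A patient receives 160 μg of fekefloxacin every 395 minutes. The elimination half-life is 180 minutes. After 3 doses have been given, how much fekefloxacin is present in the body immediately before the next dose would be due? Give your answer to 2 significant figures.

44 μg

The 3 doses were given 1185, 790, 395 minutes ago.
Total = 160·(1/2)^(1185/180) + 160·(1/2)^(790/180) + 160·(1/2)^(395/180)
      = 1.6685 + 7.6372 + 34.956 ≈ 44.262 μg.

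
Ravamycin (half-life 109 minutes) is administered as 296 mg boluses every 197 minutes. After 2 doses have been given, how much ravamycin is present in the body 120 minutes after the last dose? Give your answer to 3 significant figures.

The 2 doses were given 317, 120 minutes ago.
Total = 296·(1/2)^(317/109) + 296·(1/2)^(120/109)
      = 39.429 + 138 ≈ 177.43 mg.

177 mg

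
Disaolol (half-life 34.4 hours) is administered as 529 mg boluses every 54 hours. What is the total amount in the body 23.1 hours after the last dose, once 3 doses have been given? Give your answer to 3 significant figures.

482 mg

The 3 doses were given 131.1, 77.1, 23.1 hours ago.
Total = 529·(1/2)^(131.1/34.4) + 529·(1/2)^(77.1/34.4) + 529·(1/2)^(23.1/34.4)
      = 37.689 + 111.88 + 332.13 ≈ 481.7 mg.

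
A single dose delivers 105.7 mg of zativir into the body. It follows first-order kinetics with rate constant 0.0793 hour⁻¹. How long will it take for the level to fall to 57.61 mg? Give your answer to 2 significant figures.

7.7 hours

t½ = ln 2 / λ = 0.69315 / 0.0793 ≈ 8.7408 hours.
Fraction remaining = 57.61/105.7 ≈ 0.54503.
n = log₂(105.7/57.61) = ln(1.8348)/ln 2 ≈ 0.87558 half-lives.
t = n × t½ = 0.87558 × 8.7408 ≈ 7.6533 hours.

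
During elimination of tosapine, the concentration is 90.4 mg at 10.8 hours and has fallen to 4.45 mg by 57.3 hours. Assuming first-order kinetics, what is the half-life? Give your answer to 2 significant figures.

Over Δt = 57.3 − 10.8 = 46.5 hours, the level fell by a factor of 90.4/4.45 ≈ 20.315.
n = log₂(20.315) ≈ 4.3444 half-lives, so t½ = 46.5/4.3444 ≈ 10.703 hours.

11 hours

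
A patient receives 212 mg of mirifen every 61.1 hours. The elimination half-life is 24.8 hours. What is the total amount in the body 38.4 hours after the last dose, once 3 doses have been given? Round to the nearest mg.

88 mg

The 3 doses were given 160.6, 99.5, 38.4 hours ago.
Total = 212·(1/2)^(160.6/24.8) + 212·(1/2)^(99.5/24.8) + 212·(1/2)^(38.4/24.8)
      = 2.3819 + 13.139 + 72.481 ≈ 88.002 mg.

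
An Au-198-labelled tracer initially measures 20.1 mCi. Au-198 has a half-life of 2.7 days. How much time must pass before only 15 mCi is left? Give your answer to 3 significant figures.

Fraction remaining = 15/20.1 ≈ 0.74627.
n = log₂(20.1/15) = ln(1.34)/ln 2 ≈ 0.42223 half-lives.
t = n × t½ = 0.42223 × 2.7 ≈ 1.14 days.

1.14 days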